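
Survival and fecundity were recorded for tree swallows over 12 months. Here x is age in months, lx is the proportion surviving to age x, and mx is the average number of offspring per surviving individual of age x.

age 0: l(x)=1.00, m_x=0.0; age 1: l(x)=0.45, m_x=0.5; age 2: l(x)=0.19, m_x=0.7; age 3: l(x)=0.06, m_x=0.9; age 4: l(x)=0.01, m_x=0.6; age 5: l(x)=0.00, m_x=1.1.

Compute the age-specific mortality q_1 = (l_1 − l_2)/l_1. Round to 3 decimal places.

0.578

q_1 = (l_1 − l_2) / l_1 = (0.45 − 0.19) / 0.45
     = 0.26 / 0.45 = 0.577778… → 0.578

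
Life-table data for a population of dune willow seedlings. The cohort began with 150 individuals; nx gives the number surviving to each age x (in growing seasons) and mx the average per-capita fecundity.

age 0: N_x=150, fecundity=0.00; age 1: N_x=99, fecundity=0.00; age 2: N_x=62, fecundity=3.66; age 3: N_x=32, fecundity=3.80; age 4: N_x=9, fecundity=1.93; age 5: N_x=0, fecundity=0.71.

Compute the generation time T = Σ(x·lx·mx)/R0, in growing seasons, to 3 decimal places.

2.427

lx = nx/n0 = nx/150: 1, 0.66, 0.41333…, 0.21333…, 0.06, 0
lx·mx: 0, 0, 1.5128…, 0.810667…, 0.1158, 0 → R0 = 2.439267…
x·lx·mx: 0, 0, 3.0256…, 2.432…, 0.4632, 0 → Σ = 5.9208…
T = 5.9208… / 2.439267… = 2.427287… → 2.427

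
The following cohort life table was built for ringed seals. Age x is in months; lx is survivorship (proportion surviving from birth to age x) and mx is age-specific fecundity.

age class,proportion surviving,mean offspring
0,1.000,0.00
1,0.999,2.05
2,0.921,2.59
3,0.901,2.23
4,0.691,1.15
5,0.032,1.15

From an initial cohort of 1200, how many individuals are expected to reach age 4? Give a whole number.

Expected survivors = N0 · l_4 = 1200 × 0.691 = 829.2 → 829

829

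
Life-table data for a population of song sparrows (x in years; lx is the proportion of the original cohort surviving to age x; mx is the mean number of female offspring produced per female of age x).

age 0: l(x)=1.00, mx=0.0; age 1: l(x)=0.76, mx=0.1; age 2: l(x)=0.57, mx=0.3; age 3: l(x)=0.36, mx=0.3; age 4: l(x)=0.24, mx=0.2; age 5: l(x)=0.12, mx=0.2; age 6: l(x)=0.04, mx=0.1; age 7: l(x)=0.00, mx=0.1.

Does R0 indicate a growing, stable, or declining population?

declining

R0 = Σ lx·mx = 0 + 0.076 + 0.171 + 0.108 + 0.048 + 0.024 + 0.004 + 0 = 0.431
R0 < 1, so the population is declining.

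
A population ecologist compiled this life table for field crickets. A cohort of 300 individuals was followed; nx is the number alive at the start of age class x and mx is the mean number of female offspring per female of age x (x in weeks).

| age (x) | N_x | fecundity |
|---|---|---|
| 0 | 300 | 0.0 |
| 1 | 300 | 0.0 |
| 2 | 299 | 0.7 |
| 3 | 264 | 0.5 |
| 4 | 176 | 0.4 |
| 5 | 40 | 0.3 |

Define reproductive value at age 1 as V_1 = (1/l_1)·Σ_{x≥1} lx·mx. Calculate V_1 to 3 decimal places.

lx = nx/n0 = nx/300: 1, 1, 0.99667…, 0.88, 0.58667…, 0.13333…
lx·mx for x ≥ 1: 0, 0.697667…, 0.44, 0.234667…, 0.04… → sum = 1.412333…
V_1 = 1.412333… / l_1 = 1.412333… / 1 = 1.412333… → 1.412

1.412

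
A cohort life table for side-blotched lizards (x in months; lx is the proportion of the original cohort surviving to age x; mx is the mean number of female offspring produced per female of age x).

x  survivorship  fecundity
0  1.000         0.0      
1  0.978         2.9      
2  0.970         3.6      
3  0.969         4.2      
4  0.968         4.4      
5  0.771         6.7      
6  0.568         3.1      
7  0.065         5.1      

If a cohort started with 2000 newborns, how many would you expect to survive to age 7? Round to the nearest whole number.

Expected survivors = N0 · l_7 = 2000 × 0.065 = 130 → 130

130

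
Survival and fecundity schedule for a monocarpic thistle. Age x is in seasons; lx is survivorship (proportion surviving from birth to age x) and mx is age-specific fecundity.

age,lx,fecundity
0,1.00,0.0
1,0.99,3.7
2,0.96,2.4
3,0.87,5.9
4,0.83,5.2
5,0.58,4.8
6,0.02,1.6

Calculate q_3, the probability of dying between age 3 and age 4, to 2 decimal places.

q_3 = (l_3 − l_4) / l_3 = (0.87 − 0.83) / 0.87
     = 0.04 / 0.87 = 0.045977… → 0.05

0.05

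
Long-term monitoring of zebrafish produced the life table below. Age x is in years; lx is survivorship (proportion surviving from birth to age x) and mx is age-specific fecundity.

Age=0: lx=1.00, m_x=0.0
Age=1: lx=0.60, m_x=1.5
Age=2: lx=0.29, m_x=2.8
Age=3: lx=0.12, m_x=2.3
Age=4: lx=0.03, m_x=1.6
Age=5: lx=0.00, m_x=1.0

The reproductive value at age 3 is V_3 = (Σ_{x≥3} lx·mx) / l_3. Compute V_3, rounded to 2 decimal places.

lx·mx for x ≥ 3: 0.276, 0.048, 0 → sum = 0.324
V_3 = 0.324 / l_3 = 0.324 / 0.12 = 2.7 → 2.70

2.70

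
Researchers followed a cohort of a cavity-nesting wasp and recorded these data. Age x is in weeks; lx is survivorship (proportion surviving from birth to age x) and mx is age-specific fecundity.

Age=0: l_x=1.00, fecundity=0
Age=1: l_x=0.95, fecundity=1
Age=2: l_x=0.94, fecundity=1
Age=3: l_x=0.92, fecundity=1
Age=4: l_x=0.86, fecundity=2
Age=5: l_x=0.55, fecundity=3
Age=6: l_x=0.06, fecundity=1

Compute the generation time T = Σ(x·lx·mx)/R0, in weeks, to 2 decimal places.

3.38

lx·mx: 0, 0.95, 0.94, 0.92, 1.72, 1.65, 0.06 → R0 = 6.24
x·lx·mx: 0, 0.95, 1.88, 2.76, 6.88, 8.25, 0.36 → Σ = 21.08
T = 21.08 / 6.24 = 3.378205… → 3.38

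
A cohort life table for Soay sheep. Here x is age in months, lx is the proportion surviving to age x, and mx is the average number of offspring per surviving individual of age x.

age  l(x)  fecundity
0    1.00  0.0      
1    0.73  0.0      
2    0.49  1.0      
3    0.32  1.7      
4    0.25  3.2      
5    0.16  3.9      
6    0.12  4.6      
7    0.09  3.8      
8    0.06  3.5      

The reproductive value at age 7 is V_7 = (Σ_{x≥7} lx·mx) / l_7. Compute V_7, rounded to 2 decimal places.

lx·mx for x ≥ 7: 0.342, 0.21 → sum = 0.552
V_7 = 0.552 / l_7 = 0.552 / 0.09 = 6.133333… → 6.13

6.13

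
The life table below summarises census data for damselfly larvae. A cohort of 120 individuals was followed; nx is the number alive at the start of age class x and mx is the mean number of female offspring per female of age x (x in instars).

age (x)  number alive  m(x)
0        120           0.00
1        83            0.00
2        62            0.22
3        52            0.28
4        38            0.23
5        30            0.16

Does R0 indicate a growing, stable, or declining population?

declining

lx = nx/n0 = nx/120: 1, 0.69167…, 0.51667…, 0.43333…, 0.31667…, 0.25
R0 = Σ lx·mx = 0 + 0 + 0.113667… + 0.121333… + 0.072833… + 0.04 = 0.347833…
R0 < 1, so the population is declining.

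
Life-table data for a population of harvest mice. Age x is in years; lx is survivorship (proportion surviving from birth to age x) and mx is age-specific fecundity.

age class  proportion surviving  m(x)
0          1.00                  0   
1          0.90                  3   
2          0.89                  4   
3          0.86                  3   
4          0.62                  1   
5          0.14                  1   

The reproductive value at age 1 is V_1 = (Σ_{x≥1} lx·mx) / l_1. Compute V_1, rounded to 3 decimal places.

lx·mx for x ≥ 1: 2.7, 3.56, 2.58, 0.62, 0.14 → sum = 9.6
V_1 = 9.6 / l_1 = 9.6 / 0.9 = 10.666667… → 10.667

10.667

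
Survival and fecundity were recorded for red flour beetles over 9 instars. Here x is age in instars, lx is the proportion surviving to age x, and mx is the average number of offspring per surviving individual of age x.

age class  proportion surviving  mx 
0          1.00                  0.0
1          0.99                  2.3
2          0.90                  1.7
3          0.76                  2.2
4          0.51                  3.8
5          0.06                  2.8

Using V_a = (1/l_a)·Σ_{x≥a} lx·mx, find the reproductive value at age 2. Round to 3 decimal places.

lx·mx for x ≥ 2: 1.53, 1.672, 1.938, 0.168 → sum = 5.308
V_2 = 5.308 / l_2 = 5.308 / 0.9 = 5.897778… → 5.898

5.898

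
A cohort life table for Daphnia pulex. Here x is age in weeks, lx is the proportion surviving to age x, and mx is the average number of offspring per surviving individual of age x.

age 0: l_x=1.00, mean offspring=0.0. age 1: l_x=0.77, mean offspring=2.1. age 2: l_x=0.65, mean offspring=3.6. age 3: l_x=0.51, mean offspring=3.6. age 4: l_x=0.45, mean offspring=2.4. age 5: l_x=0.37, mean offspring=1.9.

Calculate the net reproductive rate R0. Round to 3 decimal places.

lx·mx by age: 0, 1.617, 2.34, 1.836, 1.08, 0.703
R0 = Σ lx·mx = 7.576 → 7.576

7.576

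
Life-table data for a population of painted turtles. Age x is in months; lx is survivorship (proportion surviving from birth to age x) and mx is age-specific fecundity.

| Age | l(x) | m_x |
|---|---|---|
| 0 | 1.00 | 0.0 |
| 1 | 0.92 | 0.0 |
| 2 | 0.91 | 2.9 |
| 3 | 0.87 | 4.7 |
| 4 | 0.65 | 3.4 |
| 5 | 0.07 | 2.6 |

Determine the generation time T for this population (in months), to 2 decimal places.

2.99

lx·mx: 0, 0, 2.639, 4.089, 2.21, 0.182 → R0 = 9.12
x·lx·mx: 0, 0, 5.278, 12.267, 8.84, 0.91 → Σ = 27.295
T = 27.295 / 9.12 = 2.992873… → 2.99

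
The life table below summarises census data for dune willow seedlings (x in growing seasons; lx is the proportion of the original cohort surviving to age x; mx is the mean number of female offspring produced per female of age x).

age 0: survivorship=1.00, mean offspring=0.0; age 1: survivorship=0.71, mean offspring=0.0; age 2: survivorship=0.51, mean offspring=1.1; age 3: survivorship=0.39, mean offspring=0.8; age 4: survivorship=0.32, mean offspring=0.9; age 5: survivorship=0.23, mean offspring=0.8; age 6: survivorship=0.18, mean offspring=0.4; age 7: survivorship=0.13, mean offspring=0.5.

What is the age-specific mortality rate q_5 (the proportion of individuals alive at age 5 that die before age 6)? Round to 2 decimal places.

q_5 = (l_5 − l_6) / l_5 = (0.23 − 0.18) / 0.23
     = 0.05 / 0.23 = 0.217391… → 0.22

0.22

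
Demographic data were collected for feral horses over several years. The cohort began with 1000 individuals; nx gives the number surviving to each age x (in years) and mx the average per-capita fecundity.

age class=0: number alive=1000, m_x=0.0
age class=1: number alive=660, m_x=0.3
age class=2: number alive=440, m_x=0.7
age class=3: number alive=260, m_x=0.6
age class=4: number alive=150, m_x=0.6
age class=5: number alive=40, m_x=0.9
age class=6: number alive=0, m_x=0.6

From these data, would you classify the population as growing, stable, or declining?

lx = nx/n0 = nx/1000: 1, 0.66, 0.44, 0.26, 0.15, 0.04, 0
R0 = Σ lx·mx = 0 + 0.198 + 0.308 + 0.156 + 0.09 + 0.036 + 0 = 0.788
R0 < 1, so the population is declining.

declining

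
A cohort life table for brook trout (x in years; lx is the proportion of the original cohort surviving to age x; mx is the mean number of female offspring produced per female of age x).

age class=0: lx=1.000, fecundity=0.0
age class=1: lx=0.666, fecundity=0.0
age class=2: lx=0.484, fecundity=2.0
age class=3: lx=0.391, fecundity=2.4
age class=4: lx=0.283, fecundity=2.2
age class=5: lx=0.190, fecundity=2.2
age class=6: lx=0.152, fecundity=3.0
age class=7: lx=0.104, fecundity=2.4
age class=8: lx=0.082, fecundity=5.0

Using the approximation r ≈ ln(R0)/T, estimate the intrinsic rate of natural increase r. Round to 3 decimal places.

R0 = Σ lx·mx = 0 + 0 + 0.968 + 0.9384 + 0.6226 + 0.418 + 0.456 + 0.2496 + 0.41 = 4.0626
Σ x·lx·mx = 17.0948; T = 17.0948/4.0626 = 4.20785…
r ≈ ln(R0)/T = ln(4.0626)/4.20785… = 0.33314… → 0.333

0.333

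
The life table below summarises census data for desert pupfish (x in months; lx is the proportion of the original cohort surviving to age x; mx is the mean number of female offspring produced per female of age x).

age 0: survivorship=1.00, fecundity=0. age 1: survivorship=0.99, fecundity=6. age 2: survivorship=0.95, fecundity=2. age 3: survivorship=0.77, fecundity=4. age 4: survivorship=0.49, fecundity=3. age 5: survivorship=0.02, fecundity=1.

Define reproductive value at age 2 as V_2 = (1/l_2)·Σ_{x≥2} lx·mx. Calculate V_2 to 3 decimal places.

6.811

lx·mx for x ≥ 2: 1.9, 3.08, 1.47, 0.02 → sum = 6.47
V_2 = 6.47 / l_2 = 6.47 / 0.95 = 6.810526… → 6.811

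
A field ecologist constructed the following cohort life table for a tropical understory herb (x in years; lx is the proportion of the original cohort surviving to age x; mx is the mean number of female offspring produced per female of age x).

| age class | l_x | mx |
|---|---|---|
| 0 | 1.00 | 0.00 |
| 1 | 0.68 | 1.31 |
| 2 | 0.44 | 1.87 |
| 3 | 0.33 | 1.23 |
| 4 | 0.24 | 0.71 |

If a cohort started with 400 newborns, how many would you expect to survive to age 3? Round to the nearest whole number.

Expected survivors = N0 · l_3 = 400 × 0.33 = 132 → 132

132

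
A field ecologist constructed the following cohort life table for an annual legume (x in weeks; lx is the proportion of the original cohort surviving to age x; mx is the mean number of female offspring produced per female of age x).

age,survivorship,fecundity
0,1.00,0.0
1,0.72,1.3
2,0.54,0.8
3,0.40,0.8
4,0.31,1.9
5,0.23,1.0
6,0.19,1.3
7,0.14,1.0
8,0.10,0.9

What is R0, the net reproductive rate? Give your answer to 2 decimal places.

lx·mx by age: 0, 0.936, 0.432, 0.32, 0.589, 0.23, 0.247, 0.14, 0.09
R0 = Σ lx·mx = 2.984 → 2.98

2.98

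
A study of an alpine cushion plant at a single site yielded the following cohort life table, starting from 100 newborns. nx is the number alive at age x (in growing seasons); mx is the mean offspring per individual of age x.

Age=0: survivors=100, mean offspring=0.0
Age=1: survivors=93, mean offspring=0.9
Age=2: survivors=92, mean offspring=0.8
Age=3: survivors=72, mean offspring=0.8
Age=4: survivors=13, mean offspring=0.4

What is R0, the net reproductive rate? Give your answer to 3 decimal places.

2.201

lx = nx/n0 = nx/100: 1, 0.93, 0.92, 0.72, 0.13
lx·mx by age: 0, 0.837, 0.736, 0.576, 0.052
R0 = Σ lx·mx = 2.201 → 2.201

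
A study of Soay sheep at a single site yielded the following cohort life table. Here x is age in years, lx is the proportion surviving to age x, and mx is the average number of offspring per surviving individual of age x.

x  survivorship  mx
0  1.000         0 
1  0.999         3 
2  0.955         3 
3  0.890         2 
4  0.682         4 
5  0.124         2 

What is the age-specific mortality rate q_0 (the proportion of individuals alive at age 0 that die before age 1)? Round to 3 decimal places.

q_0 = (l_0 − l_1) / l_0 = (1 − 0.999) / 1
     = 0.001 / 1 = 0.001 → 0.001

0.001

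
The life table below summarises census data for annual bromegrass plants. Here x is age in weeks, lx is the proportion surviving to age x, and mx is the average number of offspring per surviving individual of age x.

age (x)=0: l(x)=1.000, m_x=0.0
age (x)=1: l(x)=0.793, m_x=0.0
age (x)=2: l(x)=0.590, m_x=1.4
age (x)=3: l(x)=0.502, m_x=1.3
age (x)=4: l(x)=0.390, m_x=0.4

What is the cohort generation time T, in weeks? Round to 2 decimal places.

2.59

lx·mx: 0, 0, 0.826, 0.6526, 0.156 → R0 = 1.6346
x·lx·mx: 0, 0, 1.652, 1.9578, 0.624 → Σ = 4.2338
T = 4.2338 / 1.6346 = 2.590114… → 2.59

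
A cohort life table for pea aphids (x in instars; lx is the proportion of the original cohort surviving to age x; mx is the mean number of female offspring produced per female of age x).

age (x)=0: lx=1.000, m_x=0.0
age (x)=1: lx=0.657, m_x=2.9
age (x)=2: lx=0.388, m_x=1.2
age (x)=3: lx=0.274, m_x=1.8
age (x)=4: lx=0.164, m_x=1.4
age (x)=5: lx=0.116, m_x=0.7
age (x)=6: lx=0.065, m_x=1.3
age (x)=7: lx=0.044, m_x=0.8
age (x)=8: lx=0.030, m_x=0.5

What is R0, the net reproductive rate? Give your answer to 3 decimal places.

3.310

lx·mx by age: 0, 1.9053, 0.4656, 0.4932, 0.2296, 0.0812, 0.0845, 0.0352, 0.015
R0 = Σ lx·mx = 3.3096 → 3.310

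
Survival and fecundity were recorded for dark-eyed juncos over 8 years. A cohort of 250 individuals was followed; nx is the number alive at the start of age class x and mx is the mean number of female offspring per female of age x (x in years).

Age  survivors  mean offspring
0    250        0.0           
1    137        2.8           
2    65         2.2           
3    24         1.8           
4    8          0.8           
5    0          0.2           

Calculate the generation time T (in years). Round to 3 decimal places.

1.431

lx = nx/n0 = nx/250: 1, 0.548, 0.26, 0.096, 0.032, 0
lx·mx: 0, 1.5344, 0.572, 0.1728, 0.0256, 0 → R0 = 2.3048
x·lx·mx: 0, 1.5344, 1.144, 0.5184, 0.1024, 0 → Σ = 3.2992
T = 3.2992 / 2.3048 = 1.431447… → 1.431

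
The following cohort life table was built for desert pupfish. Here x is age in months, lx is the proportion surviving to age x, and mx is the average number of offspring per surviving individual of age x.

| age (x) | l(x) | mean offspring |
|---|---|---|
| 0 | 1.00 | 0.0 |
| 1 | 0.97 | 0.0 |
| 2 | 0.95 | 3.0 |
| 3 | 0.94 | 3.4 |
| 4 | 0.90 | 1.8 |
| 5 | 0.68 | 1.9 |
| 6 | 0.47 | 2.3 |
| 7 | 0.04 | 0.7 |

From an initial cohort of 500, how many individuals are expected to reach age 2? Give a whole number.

Expected survivors = N0 · l_2 = 500 × 0.95 = 475 → 475

475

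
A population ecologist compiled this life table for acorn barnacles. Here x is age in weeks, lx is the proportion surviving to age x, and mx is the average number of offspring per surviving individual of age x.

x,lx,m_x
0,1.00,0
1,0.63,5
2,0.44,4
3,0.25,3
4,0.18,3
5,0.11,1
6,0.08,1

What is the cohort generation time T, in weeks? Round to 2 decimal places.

1.90

lx·mx: 0, 3.15, 1.76, 0.75, 0.54, 0.11, 0.08 → R0 = 6.39
x·lx·mx: 0, 3.15, 3.52, 2.25, 2.16, 0.55, 0.48 → Σ = 12.11
T = 12.11 / 6.39 = 1.895149… → 1.90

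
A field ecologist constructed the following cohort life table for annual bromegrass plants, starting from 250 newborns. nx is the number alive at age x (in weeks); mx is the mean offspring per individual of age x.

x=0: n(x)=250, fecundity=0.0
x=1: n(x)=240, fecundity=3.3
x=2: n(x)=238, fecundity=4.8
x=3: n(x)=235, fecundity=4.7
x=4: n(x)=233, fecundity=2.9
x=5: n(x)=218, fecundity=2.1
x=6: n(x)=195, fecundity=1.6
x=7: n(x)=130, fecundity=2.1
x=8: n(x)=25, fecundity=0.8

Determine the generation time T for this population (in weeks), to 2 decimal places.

3.21

lx = nx/n0 = nx/250: 1, 0.96, 0.952, 0.94, 0.932, 0.872, 0.78, 0.52, 0.1
lx·mx: 0, 3.168, 4.5696, 4.418, 2.7028, 1.8312, 1.248, 1.092, 0.08 → R0 = 19.1096
x·lx·mx: 0, 3.168, 9.1392, 13.254, 10.8112, 9.156, 7.488, 7.644, 0.64 → Σ = 61.3004
T = 61.3004 / 19.1096 = 3.207833… → 3.21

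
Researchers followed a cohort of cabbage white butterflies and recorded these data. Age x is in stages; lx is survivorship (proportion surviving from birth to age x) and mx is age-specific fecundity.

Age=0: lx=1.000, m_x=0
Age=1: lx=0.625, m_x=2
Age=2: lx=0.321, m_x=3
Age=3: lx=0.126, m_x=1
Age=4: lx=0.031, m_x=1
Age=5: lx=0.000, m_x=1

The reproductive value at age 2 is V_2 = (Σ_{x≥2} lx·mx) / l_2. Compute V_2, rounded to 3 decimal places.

3.489

lx·mx for x ≥ 2: 0.963, 0.126, 0.031, 0 → sum = 1.12
V_2 = 1.12 / l_2 = 1.12 / 0.321 = 3.489097… → 3.489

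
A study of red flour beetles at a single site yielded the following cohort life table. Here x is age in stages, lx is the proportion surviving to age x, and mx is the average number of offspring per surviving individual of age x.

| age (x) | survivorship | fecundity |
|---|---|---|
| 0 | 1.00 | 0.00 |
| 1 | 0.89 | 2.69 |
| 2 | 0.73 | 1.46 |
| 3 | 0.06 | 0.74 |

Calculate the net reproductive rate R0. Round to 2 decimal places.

lx·mx by age: 0, 2.3941, 1.0658, 0.0444
R0 = Σ lx·mx = 3.5043 → 3.50

3.50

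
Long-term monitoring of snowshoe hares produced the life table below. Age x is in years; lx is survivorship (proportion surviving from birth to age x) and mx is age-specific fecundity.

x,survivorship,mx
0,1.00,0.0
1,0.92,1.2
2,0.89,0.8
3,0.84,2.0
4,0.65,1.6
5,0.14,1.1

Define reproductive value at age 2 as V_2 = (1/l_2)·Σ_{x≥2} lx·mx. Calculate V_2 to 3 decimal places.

4.029

lx·mx for x ≥ 2: 0.712, 1.68, 1.04, 0.154 → sum = 3.586
V_2 = 3.586 / l_2 = 3.586 / 0.89 = 4.029213… → 4.029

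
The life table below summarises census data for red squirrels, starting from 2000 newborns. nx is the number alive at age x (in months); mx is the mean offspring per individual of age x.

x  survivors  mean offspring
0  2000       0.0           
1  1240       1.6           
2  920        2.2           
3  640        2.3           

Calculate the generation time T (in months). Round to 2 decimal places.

1.91

lx = nx/n0 = nx/2000: 1, 0.62, 0.46, 0.32
lx·mx: 0, 0.992, 1.012, 0.736 → R0 = 2.74
x·lx·mx: 0, 0.992, 2.024, 2.208 → Σ = 5.224
T = 5.224 / 2.74 = 1.906569… → 1.91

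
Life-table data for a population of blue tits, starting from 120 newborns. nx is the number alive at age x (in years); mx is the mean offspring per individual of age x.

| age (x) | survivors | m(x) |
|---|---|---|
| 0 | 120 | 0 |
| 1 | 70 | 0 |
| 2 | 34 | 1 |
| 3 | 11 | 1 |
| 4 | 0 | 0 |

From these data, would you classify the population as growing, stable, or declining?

lx = nx/n0 = nx/120: 1, 0.58333…, 0.28333…, 0.09167…, 0
R0 = Σ lx·mx = 0 + 0 + 0.283333… + 0.091667… + 0 = 0.375…
R0 < 1, so the population is declining.

declining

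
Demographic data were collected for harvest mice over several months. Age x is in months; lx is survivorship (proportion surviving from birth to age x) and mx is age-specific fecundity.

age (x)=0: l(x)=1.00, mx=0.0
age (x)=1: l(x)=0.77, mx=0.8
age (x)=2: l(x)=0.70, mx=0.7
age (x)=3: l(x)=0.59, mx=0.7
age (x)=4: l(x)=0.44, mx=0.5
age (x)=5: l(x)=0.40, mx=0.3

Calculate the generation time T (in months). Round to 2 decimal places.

lx·mx: 0, 0.616, 0.49, 0.413, 0.22, 0.12 → R0 = 1.859
x·lx·mx: 0, 0.616, 0.98, 1.239, 0.88, 0.6 → Σ = 4.315
T = 4.315 / 1.859 = 2.32114… → 2.32

2.32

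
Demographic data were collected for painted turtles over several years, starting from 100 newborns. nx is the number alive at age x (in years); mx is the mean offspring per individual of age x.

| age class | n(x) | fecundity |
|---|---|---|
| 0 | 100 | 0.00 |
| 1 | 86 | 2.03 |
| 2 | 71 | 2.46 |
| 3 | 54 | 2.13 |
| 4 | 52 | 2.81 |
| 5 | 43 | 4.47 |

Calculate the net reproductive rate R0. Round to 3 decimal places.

8.026

lx = nx/n0 = nx/100: 1, 0.86, 0.71, 0.54, 0.52, 0.43
lx·mx by age: 0, 1.7458, 1.7466, 1.1502, 1.4612, 1.9221
R0 = Σ lx·mx = 8.0259 → 8.026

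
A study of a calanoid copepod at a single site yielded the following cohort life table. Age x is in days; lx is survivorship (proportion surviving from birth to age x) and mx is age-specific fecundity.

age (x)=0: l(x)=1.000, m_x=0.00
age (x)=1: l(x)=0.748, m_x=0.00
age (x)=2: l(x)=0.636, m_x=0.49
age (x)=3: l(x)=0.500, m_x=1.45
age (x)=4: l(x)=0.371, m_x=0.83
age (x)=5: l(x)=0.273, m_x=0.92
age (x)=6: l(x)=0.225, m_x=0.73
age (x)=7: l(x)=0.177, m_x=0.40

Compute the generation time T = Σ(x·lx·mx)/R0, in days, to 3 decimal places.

lx·mx: 0, 0, 0.31164, 0.725, 0.30793, 0.25116, 0.16425, 0.0708 → R0 = 1.83078
x·lx·mx: 0, 0, 0.62328, 2.175, 1.23172, 1.2558, 0.9855, 0.4956 → Σ = 6.7669
T = 6.7669 / 1.83078 = 3.696184… → 3.696

3.696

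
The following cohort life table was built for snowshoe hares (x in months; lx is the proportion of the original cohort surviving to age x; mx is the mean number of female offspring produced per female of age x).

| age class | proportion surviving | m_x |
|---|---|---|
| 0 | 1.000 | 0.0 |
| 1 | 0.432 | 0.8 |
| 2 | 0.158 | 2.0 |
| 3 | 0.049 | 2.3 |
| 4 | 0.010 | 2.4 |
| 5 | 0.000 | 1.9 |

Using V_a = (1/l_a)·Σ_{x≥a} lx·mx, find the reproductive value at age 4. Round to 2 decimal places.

lx·mx for x ≥ 4: 0.024, 0 → sum = 0.024
V_4 = 0.024 / l_4 = 0.024 / 0.01 = 2.4 → 2.40

2.40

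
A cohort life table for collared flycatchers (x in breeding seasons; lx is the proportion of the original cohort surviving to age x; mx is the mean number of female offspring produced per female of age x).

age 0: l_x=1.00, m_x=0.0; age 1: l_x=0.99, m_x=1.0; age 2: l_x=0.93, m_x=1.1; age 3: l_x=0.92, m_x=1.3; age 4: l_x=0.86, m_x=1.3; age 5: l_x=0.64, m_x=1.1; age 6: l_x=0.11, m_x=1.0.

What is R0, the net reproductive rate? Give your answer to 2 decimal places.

5.14

lx·mx by age: 0, 0.99, 1.023, 1.196, 1.118, 0.704, 0.11
R0 = Σ lx·mx = 5.141 → 5.14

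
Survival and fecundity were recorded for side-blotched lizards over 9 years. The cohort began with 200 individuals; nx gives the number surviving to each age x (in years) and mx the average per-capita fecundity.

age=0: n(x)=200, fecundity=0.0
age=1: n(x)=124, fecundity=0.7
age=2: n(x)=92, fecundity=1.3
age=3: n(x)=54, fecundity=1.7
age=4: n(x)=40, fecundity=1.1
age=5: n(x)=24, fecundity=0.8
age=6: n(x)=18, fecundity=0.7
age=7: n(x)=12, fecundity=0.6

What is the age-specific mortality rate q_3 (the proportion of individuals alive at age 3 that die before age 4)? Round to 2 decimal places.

lx = nx/n0 = nx/200: 1, 0.62, 0.46, 0.27, 0.2, 0.12, 0.09, 0.06
q_3 = (l_3 − l_4) / l_3 = (0.27 − 0.2) / 0.27
     = 0.07 / 0.27 = 0.259259… → 0.26

0.26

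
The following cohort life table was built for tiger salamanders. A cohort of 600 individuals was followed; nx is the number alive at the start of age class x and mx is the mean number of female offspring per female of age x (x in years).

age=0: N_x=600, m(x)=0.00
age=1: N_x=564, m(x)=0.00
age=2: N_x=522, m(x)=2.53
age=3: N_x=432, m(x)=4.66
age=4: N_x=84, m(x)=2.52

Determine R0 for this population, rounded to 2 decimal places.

lx = nx/n0 = nx/600: 1, 0.94, 0.87, 0.72, 0.14
lx·mx by age: 0, 0, 2.2011, 3.3552, 0.3528
R0 = Σ lx·mx = 5.9091 → 5.91

5.91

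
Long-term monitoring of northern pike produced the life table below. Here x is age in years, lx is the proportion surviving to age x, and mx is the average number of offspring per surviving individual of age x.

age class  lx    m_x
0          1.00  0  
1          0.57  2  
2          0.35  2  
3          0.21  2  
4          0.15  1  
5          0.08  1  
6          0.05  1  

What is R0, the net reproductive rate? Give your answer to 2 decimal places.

lx·mx by age: 0, 1.14, 0.7, 0.42, 0.15, 0.08, 0.05
R0 = Σ lx·mx = 2.54 → 2.54

2.54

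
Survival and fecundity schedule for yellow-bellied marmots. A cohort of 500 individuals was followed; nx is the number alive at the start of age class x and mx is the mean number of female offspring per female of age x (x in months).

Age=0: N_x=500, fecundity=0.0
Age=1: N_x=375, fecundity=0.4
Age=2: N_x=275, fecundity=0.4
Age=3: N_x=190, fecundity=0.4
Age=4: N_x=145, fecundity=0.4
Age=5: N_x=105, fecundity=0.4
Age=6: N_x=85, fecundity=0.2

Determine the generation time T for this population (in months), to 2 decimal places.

lx = nx/n0 = nx/500: 1, 0.75, 0.55, 0.38, 0.29, 0.21, 0.17
lx·mx: 0, 0.3, 0.22, 0.152, 0.116, 0.084, 0.034 → R0 = 0.906
x·lx·mx: 0, 0.3, 0.44, 0.456, 0.464, 0.42, 0.204 → Σ = 2.284
T = 2.284 / 0.906 = 2.520971… → 2.52

2.52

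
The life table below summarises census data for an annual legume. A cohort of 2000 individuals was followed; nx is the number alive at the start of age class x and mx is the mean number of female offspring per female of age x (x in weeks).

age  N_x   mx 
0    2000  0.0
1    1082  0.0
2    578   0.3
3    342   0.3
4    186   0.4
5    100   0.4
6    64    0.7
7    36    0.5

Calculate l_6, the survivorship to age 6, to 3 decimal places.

0.032

l_6 = n_6/n_0 = 64/2000 = 0.032 → 0.032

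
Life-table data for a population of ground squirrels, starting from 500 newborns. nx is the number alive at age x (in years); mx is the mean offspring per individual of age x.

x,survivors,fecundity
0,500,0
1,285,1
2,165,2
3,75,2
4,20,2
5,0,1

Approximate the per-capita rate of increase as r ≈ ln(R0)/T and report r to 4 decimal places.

lx = nx/n0 = nx/500: 1, 0.57, 0.33, 0.15, 0.04, 0
R0 = Σ lx·mx = 0 + 0.57 + 0.66 + 0.3 + 0.08 + 0 = 1.61
Σ x·lx·mx = 3.11; T = 3.11/1.61 = 1.93168…
r ≈ ln(R0)/T = ln(1.61)/1.93168… = 0.246539… → 0.2465

0.2465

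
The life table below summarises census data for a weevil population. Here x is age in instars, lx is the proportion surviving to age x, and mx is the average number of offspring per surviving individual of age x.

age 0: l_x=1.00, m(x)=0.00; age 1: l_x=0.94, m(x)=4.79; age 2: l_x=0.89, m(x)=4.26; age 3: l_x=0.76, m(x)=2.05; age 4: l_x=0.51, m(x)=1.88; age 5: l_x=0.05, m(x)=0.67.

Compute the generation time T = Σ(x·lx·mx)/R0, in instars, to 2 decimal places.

lx·mx: 0, 4.5026, 3.7914, 1.558, 0.9588, 0.0335 → R0 = 10.8443
x·lx·mx: 0, 4.5026, 7.5828, 4.674, 3.8352, 0.1675 → Σ = 20.7621
T = 20.7621 / 10.8443 = 1.914563… → 1.91

1.91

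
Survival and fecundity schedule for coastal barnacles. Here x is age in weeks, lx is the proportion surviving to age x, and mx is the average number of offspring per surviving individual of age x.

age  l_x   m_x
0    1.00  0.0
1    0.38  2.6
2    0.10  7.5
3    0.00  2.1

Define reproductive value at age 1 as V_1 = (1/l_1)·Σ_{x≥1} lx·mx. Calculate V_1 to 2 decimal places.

4.57

lx·mx for x ≥ 1: 0.988, 0.75, 0 → sum = 1.738
V_1 = 1.738 / l_1 = 1.738 / 0.38 = 4.573684… → 4.57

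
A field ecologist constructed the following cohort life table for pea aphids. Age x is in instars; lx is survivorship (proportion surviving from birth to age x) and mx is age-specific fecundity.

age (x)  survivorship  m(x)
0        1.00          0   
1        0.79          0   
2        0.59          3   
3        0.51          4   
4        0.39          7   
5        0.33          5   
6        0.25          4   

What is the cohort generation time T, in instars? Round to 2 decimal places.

lx·mx: 0, 0, 1.77, 2.04, 2.73, 1.65, 1 → R0 = 9.19
x·lx·mx: 0, 0, 3.54, 6.12, 10.92, 8.25, 6 → Σ = 34.83
T = 34.83 / 9.19 = 3.789989… → 3.79

3.79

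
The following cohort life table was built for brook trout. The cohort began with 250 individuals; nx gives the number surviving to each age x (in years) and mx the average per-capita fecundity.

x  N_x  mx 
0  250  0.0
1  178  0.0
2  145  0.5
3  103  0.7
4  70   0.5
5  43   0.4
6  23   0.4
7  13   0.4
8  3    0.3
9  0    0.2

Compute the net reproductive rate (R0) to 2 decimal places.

0.85

lx = nx/n0 = nx/250: 1, 0.712, 0.58, 0.412, 0.28, 0.172, 0.092, 0.052, 0.012, 0
lx·mx by age: 0, 0, 0.29, 0.2884, 0.14, 0.0688, 0.0368, 0.0208, 0.0036, 0
R0 = Σ lx·mx = 0.8484 → 0.85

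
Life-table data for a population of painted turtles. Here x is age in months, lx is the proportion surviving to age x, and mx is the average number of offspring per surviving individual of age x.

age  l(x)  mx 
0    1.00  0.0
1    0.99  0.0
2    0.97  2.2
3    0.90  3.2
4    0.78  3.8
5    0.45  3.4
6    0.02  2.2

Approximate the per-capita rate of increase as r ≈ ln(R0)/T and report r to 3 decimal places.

0.660

R0 = Σ lx·mx = 0 + 0 + 2.134 + 2.88 + 2.964 + 1.53 + 0.044 = 9.552
Σ x·lx·mx = 32.678; T = 32.678/9.552 = 3.42106…
r ≈ ln(R0)/T = ln(9.552)/3.42106… = 0.65966… → 0.660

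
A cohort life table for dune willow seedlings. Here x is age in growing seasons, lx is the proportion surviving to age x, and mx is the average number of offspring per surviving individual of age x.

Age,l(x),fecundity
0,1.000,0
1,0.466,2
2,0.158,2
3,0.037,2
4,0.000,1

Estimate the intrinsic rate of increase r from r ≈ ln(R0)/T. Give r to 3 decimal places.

R0 = Σ lx·mx = 0 + 0.932 + 0.316 + 0.074 + 0 = 1.322
Σ x·lx·mx = 1.786; T = 1.786/1.322 = 1.35098…
r ≈ ln(R0)/T = ln(1.322)/1.35098… = 0.20662… → 0.207

0.207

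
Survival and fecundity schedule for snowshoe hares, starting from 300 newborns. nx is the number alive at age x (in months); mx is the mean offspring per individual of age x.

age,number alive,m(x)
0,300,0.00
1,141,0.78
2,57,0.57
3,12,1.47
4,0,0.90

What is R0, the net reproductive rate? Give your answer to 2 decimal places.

0.53

lx = nx/n0 = nx/300: 1, 0.47, 0.19, 0.04, 0
lx·mx by age: 0, 0.3666, 0.1083, 0.0588, 0
R0 = Σ lx·mx = 0.5337 → 0.53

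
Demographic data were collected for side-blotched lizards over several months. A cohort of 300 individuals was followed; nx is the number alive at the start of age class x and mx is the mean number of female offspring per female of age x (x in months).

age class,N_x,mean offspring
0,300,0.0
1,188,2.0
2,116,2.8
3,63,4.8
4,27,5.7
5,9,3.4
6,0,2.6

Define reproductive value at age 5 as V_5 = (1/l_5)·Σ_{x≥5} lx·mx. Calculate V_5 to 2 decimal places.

3.40

lx = nx/n0 = nx/300: 1, 0.62667…, 0.38667…, 0.21, 0.09, 0.03, 0
lx·mx for x ≥ 5: 0.102, 0 → sum = 0.102
V_5 = 0.102 / l_5 = 0.102 / 0.03 = 3.4 → 3.40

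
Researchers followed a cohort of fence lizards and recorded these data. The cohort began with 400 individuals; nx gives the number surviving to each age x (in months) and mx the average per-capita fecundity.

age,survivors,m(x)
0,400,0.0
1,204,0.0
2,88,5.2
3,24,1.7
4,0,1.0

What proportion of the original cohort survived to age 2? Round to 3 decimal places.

l_2 = n_2/n_0 = 88/400 = 0.22 → 0.220

0.220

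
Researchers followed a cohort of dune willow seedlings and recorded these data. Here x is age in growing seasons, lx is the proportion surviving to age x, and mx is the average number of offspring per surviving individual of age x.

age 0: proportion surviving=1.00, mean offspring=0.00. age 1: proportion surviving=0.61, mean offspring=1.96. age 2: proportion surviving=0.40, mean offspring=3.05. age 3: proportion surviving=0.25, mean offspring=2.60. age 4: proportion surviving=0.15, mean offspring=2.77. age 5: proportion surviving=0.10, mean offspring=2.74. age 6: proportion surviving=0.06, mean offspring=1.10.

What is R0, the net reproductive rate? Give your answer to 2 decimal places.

3.82

lx·mx by age: 0, 1.1956, 1.22, 0.65, 0.4155, 0.274, 0.066
R0 = Σ lx·mx = 3.8211 → 3.82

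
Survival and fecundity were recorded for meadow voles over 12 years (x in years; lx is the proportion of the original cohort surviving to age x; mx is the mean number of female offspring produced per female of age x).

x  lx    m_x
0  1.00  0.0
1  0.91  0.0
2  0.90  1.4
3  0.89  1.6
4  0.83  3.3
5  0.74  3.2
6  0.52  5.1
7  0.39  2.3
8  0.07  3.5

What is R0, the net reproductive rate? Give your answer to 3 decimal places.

lx·mx by age: 0, 0, 1.26, 1.424, 2.739, 2.368, 2.652, 0.897, 0.245
R0 = Σ lx·mx = 11.585 → 11.585

11.585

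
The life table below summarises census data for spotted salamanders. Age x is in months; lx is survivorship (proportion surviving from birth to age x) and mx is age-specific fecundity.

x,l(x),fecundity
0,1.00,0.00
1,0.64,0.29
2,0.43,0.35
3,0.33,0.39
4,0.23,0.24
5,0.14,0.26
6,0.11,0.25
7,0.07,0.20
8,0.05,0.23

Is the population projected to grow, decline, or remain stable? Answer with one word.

declining

R0 = Σ lx·mx = 0 + 0.1856 + 0.1505 + 0.1287 + 0.0552 + 0.0364 + 0.0275 + 0.014 + 0.0115 = 0.6094
R0 < 1, so the population is declining.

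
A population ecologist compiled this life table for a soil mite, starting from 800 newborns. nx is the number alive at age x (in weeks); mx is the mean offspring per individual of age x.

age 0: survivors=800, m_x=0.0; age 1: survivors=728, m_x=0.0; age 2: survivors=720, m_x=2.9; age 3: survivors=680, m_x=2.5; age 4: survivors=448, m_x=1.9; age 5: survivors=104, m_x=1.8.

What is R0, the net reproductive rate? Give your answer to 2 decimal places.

6.03

lx = nx/n0 = nx/800: 1, 0.91, 0.9, 0.85, 0.56, 0.13
lx·mx by age: 0, 0, 2.61, 2.125, 1.064, 0.234
R0 = Σ lx·mx = 6.033 → 6.03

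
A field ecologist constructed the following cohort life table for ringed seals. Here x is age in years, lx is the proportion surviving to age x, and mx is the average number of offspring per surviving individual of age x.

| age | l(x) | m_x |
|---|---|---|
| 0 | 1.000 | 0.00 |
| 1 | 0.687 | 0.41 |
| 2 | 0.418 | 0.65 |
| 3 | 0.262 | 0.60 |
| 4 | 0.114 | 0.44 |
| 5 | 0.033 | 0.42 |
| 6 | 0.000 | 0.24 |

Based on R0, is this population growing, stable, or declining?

declining

R0 = Σ lx·mx = 0 + 0.28167 + 0.2717 + 0.1572 + 0.05016 + 0.01386 + 0 = 0.77459
R0 < 1, so the population is declining.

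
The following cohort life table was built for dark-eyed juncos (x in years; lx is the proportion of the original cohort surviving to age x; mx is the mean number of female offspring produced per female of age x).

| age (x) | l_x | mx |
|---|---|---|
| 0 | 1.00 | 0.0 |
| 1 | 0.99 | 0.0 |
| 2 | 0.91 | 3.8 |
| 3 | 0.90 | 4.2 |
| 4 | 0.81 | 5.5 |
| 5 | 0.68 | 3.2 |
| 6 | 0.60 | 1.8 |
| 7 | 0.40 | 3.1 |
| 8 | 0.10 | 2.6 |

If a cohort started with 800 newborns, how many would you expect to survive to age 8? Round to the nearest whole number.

Expected survivors = N0 · l_8 = 800 × 0.10 = 80 → 80

80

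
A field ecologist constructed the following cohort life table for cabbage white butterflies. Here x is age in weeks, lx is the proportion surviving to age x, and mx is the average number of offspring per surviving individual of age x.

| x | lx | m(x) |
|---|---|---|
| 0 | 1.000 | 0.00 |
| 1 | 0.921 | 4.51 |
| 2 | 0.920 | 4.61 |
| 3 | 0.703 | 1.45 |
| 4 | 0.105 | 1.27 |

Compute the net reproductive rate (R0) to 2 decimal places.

9.55

lx·mx by age: 0, 4.15371, 4.2412, 1.01935, 0.13335
R0 = Σ lx·mx = 9.54761 → 9.55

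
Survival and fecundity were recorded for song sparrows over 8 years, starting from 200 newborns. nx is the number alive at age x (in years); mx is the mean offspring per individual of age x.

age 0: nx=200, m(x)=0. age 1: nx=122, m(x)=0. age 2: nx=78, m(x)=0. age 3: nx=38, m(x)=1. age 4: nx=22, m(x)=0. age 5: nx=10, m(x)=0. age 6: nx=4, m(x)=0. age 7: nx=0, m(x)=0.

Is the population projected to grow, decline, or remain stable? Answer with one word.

declining

lx = nx/n0 = nx/200: 1, 0.61, 0.39, 0.19, 0.11, 0.05, 0.02, 0
R0 = Σ lx·mx = 0 + 0 + 0 + 0.19 + 0 + 0 + 0 + 0 = 0.19
R0 < 1, so the population is declining.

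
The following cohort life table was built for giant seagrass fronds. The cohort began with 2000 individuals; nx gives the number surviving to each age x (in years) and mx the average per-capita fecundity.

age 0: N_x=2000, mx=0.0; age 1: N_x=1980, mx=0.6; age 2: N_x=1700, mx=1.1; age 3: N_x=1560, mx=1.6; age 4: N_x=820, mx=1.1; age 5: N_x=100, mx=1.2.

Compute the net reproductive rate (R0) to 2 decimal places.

lx = nx/n0 = nx/2000: 1, 0.99, 0.85, 0.78, 0.41, 0.05
lx·mx by age: 0, 0.594, 0.935, 1.248, 0.451, 0.06
R0 = Σ lx·mx = 3.288 → 3.29

3.29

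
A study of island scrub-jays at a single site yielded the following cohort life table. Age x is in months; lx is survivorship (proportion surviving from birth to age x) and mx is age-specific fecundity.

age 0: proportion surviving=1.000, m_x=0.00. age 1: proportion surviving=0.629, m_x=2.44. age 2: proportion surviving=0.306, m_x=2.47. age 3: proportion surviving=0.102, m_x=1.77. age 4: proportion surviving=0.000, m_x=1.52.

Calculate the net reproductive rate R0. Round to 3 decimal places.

lx·mx by age: 0, 1.53476, 0.75582, 0.18054, 0
R0 = Σ lx·mx = 2.47112 → 2.471

2.471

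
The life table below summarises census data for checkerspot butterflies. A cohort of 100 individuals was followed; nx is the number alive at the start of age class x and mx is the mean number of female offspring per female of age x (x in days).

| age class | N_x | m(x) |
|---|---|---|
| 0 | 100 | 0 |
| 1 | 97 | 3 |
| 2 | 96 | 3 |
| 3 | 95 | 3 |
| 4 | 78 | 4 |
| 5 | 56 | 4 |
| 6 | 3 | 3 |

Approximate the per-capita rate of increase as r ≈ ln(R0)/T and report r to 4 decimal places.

0.8995

lx = nx/n0 = nx/100: 1, 0.97, 0.96, 0.95, 0.78, 0.56, 0.03
R0 = Σ lx·mx = 0 + 2.91 + 2.88 + 2.85 + 3.12 + 2.24 + 0.09 = 14.09
Σ x·lx·mx = 41.44; T = 41.44/14.09 = 2.94109…
r ≈ ln(R0)/T = ln(14.09)/2.94109… = 0.899484… → 0.8995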